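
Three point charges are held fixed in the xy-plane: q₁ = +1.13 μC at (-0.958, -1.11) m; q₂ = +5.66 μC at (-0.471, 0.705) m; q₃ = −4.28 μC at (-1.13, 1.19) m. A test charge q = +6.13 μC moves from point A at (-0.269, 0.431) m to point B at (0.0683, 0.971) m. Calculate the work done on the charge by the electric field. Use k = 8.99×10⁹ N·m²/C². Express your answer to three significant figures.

0.396 J

The work done by the electric force is W_field = −ΔU = −q(V_B − V_A) = q(V_A − V_B).
At A: distances to the source charges are 1.69 m, 0.340 m, 1.15 m; V_A = Σ kqᵢ/rᵢ = 1.22×10⁵ V.
At B: distances to the source charges are 2.32 m, 0.601 m, 1.22 m; V_B = Σ kqᵢ/rᵢ = 5.74×10⁴ V.
ΔV = V_B − V_A = -6.46×10⁴ V.
W_field = −qΔV = −(6.13×10⁻⁶ C)(-6.46×10⁴ V) = 0.396 J.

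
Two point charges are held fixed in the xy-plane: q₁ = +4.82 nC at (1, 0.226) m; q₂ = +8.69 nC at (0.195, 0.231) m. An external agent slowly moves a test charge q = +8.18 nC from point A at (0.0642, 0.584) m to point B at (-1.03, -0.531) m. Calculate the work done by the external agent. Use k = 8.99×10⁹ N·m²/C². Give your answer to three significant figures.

For quasistatic motion the external work equals the change in potential energy: W_ext = qΔV = q(V_B − V_A).
At A: distances to the source charges are 1.00 m, 0.376 m; V_A = Σ kqᵢ/rᵢ = 251 V.
At B: distances to the source charges are 2.17 m, 1.44 m; V_B = Σ kqᵢ/rᵢ = 74.2 V.
ΔV = V_B − V_A = -177 V.
W_ext = qΔV = (8.18×10⁻⁹ C)(-177 V) = -1.44×10⁻⁶ J.

-1.44×10⁻⁶ J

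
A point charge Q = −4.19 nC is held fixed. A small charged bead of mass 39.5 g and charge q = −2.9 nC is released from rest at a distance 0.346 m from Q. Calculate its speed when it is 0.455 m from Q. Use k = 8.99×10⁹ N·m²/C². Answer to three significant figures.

Only the electrostatic force acts, so mechanical energy is conserved: ½mv² = U₁ − U₂ = kQq(1/r₁ − 1/r₂).
U₁ − U₂ = (8.99×10⁹ N·m²/C²)(-4.19×10⁻⁹ C)(-2.90×10⁻⁹ C)(1/0.346 − 1/0.455) = 7.56×10⁻⁸ J.
v = √(2·7.56×10⁻⁸/0.0395) = 1.96×10⁻³ m/s.

1.96×10⁻³ m/s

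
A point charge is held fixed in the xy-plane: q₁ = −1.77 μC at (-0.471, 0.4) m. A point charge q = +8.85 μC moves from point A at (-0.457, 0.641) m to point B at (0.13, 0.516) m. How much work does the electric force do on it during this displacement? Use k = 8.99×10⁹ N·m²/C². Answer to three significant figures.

-0.353 J

The work done by the electric force is W_field = −ΔU = −q(V_B − V_A) = q(V_A − V_B).
At A: distance to the source charge is 0.241 m; V_A = kq₁/r = -6.59×10⁴ V.
At B: distance to the source charge is 0.612 m; V_B = kq₁/r = -2.60×10⁴ V.
ΔV = V_B − V_A = 3.99×10⁴ V.
W_field = −qΔV = −(8.85×10⁻⁶ C)(3.99×10⁴ V) = -0.353 J.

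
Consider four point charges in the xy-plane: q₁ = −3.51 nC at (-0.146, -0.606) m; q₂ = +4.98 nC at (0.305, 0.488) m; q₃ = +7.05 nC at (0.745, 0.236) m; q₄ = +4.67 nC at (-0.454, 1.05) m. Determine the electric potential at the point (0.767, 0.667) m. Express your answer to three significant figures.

The total potential is the scalar sum of each charge's contribution, V = Σ kqᵢ/rᵢ.
Distances from the field point to each charge: r₁ = 1.57 m, r₂ = 0.495 m, r₃ = 0.432 m, r₄ = 1.28 m.
V = k[(-3.51×10⁻⁹)/(1.57) + (4.98×10⁻⁹)/(0.495) + (7.05×10⁻⁹)/(0.432) + (4.67×10⁻⁹)/(1.28)] = 250 V.

250 V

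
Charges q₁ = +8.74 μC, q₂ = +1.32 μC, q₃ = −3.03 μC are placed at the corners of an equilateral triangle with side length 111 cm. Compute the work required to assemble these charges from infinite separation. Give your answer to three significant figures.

The assembly work is the sum of pairwise potential energies, U = Σ_{i<j} kqᵢqⱼ/rᵢⱼ.
All three pair separations equal the side length, 1.11 m.
U = (0.0934) + (-0.214) + (-0.0324) = -0.153 J.

-0.153 J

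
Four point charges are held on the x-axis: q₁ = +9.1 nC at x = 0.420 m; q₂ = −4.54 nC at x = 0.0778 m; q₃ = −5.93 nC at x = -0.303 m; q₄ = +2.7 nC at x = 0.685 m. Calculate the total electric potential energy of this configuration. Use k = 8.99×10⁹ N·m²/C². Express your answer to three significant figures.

The assembly work is the sum of pairwise potential energies, U = Σ_{i<j} kqᵢqⱼ/rᵢⱼ.
Pair separations: r₁₂ = 0.342 m, r₁₃ = 0.723 m, r₁₄ = 0.265 m, r₂₃ = 0.381 m, r₂₄ = 0.607 m, r₃₄ = 0.988 m.
Summing all 6 pair terms gives U = -6.14×10⁻⁷ J.

-6.14×10⁻⁷ J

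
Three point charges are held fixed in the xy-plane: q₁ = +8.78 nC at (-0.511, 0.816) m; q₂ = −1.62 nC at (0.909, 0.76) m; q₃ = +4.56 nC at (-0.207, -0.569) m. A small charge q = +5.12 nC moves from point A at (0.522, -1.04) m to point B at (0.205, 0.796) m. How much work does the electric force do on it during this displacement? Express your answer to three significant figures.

The work done by the electric force is W_field = −ΔU = −q(V_B − V_A) = q(V_A − V_B).
At A: distances to the source charges are 2.12 m, 1.84 m, 0.868 m; V_A = Σ kqᵢ/rᵢ = 76.5 V.
At B: distances to the source charges are 0.716 m, 0.705 m, 1.43 m; V_B = Σ kqᵢ/rᵢ = 118 V.
ΔV = V_B − V_A = 41.8 V.
W_field = −qΔV = −(5.12×10⁻⁹ C)(41.8 V) = -2.14×10⁻⁷ J.

-2.14×10⁻⁷ J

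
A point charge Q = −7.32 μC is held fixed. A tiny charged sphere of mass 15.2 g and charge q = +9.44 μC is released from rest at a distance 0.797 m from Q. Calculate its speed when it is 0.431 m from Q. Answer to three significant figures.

Only the electrostatic force acts, so mechanical energy is conserved: ½mv² = U₁ − U₂ = kQq(1/r₁ − 1/r₂).
U₁ − U₂ = (8.99×10⁹ N·m²/C²)(-7.32×10⁻⁶ C)(9.44×10⁻⁶ C)(1/0.797 − 1/0.431) = 0.662 J.
v = √(2·0.662/0.0152) = 9.33 m/s.

9.33 m/s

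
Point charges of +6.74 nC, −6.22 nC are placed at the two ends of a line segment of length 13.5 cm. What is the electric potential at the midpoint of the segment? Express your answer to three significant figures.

The total potential is the scalar sum of each charge's contribution, V = Σ kqᵢ/rᵢ.
Each charge is 0.0675 m from the midpoint.
V = k[(6.74×10⁻⁹)/(0.0675) + (-6.22×10⁻⁹)/(0.0675)] = 69.3 V.

69.3 V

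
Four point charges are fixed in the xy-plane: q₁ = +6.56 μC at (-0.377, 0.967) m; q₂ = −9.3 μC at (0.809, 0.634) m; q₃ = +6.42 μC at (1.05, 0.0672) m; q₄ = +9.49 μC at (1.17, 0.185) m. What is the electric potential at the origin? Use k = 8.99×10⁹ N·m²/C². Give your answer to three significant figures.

1.02×10⁵ V

The total potential is the scalar sum of each charge's contribution, V = Σ kqᵢ/rᵢ.
Distances from the field point to each charge: r₁ = 1.04 m, r₂ = 1.03 m, r₃ = 1.05 m, r₄ = 1.18 m.
V = k[(6.56×10⁻⁶)/(1.04) + (-9.30×10⁻⁶)/(1.03) + (6.42×10⁻⁶)/(1.05) + (9.49×10⁻⁶)/(1.18)] = 1.02×10⁵ V.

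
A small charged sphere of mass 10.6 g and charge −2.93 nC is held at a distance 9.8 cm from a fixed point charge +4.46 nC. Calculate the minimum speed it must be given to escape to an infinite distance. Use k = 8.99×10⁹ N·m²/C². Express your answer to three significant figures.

0.0150 m/s

To just escape, total mechanical energy must reach zero at infinity: ½mv²_min + U = 0, so ½mv²_min = −U = |kQq|/r.
|U| = |kQq|/r = (8.99×10⁹ N·m²/C²)(4.46×10⁻⁹)(2.93×10⁻⁹)/(0.0980) = 1.20×10⁻⁶ J.
v_min = √(2|U|/m) = √(2·1.20×10⁻⁶/0.0106) = 0.0150 m/s.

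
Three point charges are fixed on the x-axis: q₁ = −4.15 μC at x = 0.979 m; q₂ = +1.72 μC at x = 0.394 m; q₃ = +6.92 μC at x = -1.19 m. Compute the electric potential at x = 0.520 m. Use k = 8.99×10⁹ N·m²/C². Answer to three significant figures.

7.78×10⁴ V

The total potential is the scalar sum of each charge's contribution, V = Σ kqᵢ/rᵢ.
Distances from the field point to each charge: r₁ = 0.459 m, r₂ = 0.126 m, r₃ = 1.71 m.
V = k[(-4.15×10⁻⁶)/(0.459) + (1.72×10⁻⁶)/(0.126) + (6.92×10⁻⁶)/(1.71)] = 7.78×10⁴ V.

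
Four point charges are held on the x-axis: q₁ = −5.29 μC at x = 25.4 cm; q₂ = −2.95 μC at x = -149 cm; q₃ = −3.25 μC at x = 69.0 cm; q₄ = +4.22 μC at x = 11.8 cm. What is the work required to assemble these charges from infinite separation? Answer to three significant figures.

-1.29 J

The work to assemble the configuration equals its total potential energy, U = Σ kqᵢqⱼ/rᵢⱼ over all pairs.
Pair separations: r₁₂ = 1.74 m, r₁₃ = 0.436 m, r₁₄ = 0.136 m, r₂₃ = 2.18 m, r₂₄ = 1.61 m, r₃₄ = 0.572 m.
Summing all 6 pair terms gives U = -1.29 J.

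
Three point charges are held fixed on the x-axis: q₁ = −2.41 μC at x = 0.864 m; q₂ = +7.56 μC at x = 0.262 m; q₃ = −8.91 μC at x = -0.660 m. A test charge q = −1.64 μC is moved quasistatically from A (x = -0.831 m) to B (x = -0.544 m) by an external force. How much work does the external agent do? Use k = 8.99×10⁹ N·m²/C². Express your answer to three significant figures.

For quasistatic motion the external work equals the change in potential energy: W_ext = qΔV = q(V_B − V_A).
At A: distances to the source charges are 1.69 m, 1.09 m, 0.171 m; V_A = Σ kqᵢ/rᵢ = -4.19×10⁵ V.
At B: distances to the source charges are 1.41 m, 0.806 m, 0.116 m; V_B = Σ kqᵢ/rᵢ = -6.22×10⁵ V.
ΔV = V_B − V_A = -2.03×10⁵ V.
W_ext = qΔV = (-1.64×10⁻⁶ C)(-2.03×10⁵ V) = 0.332 J.

0.332 J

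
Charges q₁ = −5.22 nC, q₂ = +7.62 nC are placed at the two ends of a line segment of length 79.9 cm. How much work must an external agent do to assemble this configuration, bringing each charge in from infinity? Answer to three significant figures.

The work to assemble the configuration equals its total potential energy, U = Σ kqᵢqⱼ/rᵢⱼ over all pairs.
The separation is r = 0.799 m.
U = (-4.48×10⁻⁷) = -4.48×10⁻⁷ J.

-4.48×10⁻⁷ J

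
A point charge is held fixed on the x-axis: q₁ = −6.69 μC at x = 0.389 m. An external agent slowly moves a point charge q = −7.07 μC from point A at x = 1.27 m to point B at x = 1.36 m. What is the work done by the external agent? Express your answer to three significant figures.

For quasistatic motion the external work equals the change in potential energy: W_ext = qΔV = q(V_B − V_A).
At A: distance to the source charge is 0.881 m; V_A = kq₁/r = -6.83×10⁴ V.
At B: distance to the source charge is 0.971 m; V_B = kq₁/r = -6.19×10⁴ V.
ΔV = V_B − V_A = 6330 V.
W_ext = qΔV = (-7.07×10⁻⁶ C)(6330 V) = -0.0447 J.

-0.0447 J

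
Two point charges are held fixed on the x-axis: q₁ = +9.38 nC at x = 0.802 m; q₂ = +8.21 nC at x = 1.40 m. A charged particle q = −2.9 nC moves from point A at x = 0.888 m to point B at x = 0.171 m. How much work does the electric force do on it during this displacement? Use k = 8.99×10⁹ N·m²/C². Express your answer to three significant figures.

The work done by the electric force is W_field = −ΔU = −q(V_B − V_A) = q(V_A − V_B).
At A: distances to the source charges are 0.0860 m, 0.512 m; V_A = Σ kqᵢ/rᵢ = 1120 V.
At B: distances to the source charges are 0.631 m, 1.23 m; V_B = Σ kqᵢ/rᵢ = 194 V.
ΔV = V_B − V_A = -931 V.
W_field = −qΔV = −(-2.90×10⁻⁹ C)(-931 V) = -2.70×10⁻⁶ J.

-2.70×10⁻⁶ J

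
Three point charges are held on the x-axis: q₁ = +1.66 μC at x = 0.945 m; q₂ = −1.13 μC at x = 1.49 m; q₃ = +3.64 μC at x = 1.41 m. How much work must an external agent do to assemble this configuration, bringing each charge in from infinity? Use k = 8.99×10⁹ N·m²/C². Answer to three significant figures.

-0.376 J

The assembly work is the sum of pairwise potential energies, U = Σ_{i<j} kqᵢqⱼ/rᵢⱼ.
Pair separations: r₁₂ = 0.545 m, r₁₃ = 0.465 m, r₂₃ = 0.0800 m.
U = (-0.0309) + (0.117) + (-0.462) = -0.376 J.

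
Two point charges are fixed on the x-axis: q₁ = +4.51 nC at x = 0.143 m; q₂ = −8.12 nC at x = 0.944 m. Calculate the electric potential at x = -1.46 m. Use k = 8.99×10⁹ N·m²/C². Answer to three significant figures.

-5.07 V

Electric potential is a scalar, so the contributions from each charge add algebraically: V = Σ kqᵢ/rᵢ.
Distances from the field point to each charge: r₁ = 1.60 m, r₂ = 2.40 m.
V = k[(4.51×10⁻⁹)/(1.60) + (-8.12×10⁻⁹)/(2.40)] = -5.07 V.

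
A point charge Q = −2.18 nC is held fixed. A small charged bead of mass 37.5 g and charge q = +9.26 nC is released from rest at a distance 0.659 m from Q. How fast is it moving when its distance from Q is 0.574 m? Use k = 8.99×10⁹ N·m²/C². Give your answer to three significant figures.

Only the electrostatic force acts, so mechanical energy is conserved: ½mv² = U₁ − U₂ = kQq(1/r₁ − 1/r₂).
U₁ − U₂ = (8.99×10⁹ N·m²/C²)(-2.18×10⁻⁹ C)(9.26×10⁻⁹ C)(1/0.659 − 1/0.574) = 4.08×10⁻⁸ J.
v = √(2·4.08×10⁻⁸/0.0375) = 1.47×10⁻³ m/s.

1.47×10⁻³ m/s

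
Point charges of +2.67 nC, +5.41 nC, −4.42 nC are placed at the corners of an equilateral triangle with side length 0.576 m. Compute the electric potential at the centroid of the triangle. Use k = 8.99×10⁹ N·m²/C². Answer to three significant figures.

98.9 V

The total potential is the scalar sum of each charge's contribution, V = Σ kqᵢ/rᵢ.
The distance from each vertex to the centroid is a/√3 = 0.333 m.
V = k[(2.67×10⁻⁹)/(0.333) + (5.41×10⁻⁹)/(0.333) + (-4.42×10⁻⁹)/(0.333)] = 98.9 V.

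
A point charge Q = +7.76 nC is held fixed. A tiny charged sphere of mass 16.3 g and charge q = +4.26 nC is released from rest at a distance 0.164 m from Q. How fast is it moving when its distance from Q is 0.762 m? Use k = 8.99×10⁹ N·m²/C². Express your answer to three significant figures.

0.0132 m/s

Only the electrostatic force acts, so mechanical energy is conserved: ½mv² = U₁ − U₂ = kQq(1/r₁ − 1/r₂).
U₁ − U₂ = (8.99×10⁹ N·m²/C²)(7.76×10⁻⁹ C)(4.26×10⁻⁹ C)(1/0.164 − 1/0.762) = 1.42×10⁻⁶ J.
v = √(2·1.42×10⁻⁶/0.0163) = 0.0132 m/s.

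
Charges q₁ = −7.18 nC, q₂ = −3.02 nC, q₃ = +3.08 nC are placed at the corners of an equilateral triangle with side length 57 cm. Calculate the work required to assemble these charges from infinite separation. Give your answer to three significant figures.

The assembly work is the sum of pairwise potential energies, U = Σ_{i<j} kqᵢqⱼ/rᵢⱼ.
All three pair separations equal the side length, 0.570 m.
U = (3.42×10⁻⁷) + (-3.49×10⁻⁷) + (-1.47×10⁻⁷) = -1.53×10⁻⁷ J.

-1.53×10⁻⁷ J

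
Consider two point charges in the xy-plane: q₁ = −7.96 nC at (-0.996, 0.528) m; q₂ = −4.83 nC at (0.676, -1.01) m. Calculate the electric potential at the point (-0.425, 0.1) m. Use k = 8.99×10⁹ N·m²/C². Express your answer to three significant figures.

-128 V

Electric potential is a scalar, so the contributions from each charge add algebraically: V = Σ kqᵢ/rᵢ.
Distances from the field point to each charge: r₁ = 0.714 m, r₂ = 1.56 m.
V = k[(-7.96×10⁻⁹)/(0.714) + (-4.83×10⁻⁹)/(1.56)] = -128 V.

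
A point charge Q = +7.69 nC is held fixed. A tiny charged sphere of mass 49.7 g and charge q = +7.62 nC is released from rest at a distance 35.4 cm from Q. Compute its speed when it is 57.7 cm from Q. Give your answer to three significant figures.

Only the electrostatic force acts, so mechanical energy is conserved: ½mv² = U₁ − U₂ = kQq(1/r₁ − 1/r₂).
U₁ − U₂ = (8.99×10⁹ N·m²/C²)(7.69×10⁻⁹ C)(7.62×10⁻⁹ C)(1/0.354 − 1/0.577) = 5.75×10⁻⁷ J.
v = √(2·5.75×10⁻⁷/0.0497) = 4.81×10⁻³ m/s.

4.81×10⁻³ m/s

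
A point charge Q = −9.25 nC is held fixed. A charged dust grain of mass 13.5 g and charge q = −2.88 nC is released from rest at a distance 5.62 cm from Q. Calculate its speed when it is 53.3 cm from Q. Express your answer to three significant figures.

0.0238 m/s

Only the electrostatic force acts, so mechanical energy is conserved: ½mv² = U₁ − U₂ = kQq(1/r₁ − 1/r₂).
U₁ − U₂ = (8.99×10⁹ N·m²/C²)(-9.25×10⁻⁹ C)(-2.88×10⁻⁹ C)(1/0.0562 − 1/0.533) = 3.81×10⁻⁶ J.
v = √(2·3.81×10⁻⁶/0.0135) = 0.0238 m/s.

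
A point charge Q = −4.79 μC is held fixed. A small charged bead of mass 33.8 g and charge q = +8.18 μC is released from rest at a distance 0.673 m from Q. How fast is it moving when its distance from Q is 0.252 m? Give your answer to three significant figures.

7.19 m/s

Only the electrostatic force acts, so mechanical energy is conserved: ½mv² = U₁ − U₂ = kQq(1/r₁ − 1/r₂).
U₁ − U₂ = (8.99×10⁹ N·m²/C²)(-4.79×10⁻⁶ C)(8.18×10⁻⁶ C)(1/0.673 − 1/0.252) = 0.874 J.
v = √(2·0.874/0.0338) = 7.19 m/s.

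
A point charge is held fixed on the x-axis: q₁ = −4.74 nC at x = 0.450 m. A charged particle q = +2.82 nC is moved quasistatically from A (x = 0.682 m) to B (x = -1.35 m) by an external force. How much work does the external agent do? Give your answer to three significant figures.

4.51×10⁻⁷ J

For quasistatic motion the external work equals the change in potential energy: W_ext = qΔV = q(V_B − V_A).
At A: distance to the source charge is 0.232 m; V_A = kq₁/r = -184 V.
At B: distance to the source charge is 1.80 m; V_B = kq₁/r = -23.7 V.
ΔV = V_B − V_A = 160 V.
W_ext = qΔV = (2.82×10⁻⁹ C)(160 V) = 4.51×10⁻⁷ J.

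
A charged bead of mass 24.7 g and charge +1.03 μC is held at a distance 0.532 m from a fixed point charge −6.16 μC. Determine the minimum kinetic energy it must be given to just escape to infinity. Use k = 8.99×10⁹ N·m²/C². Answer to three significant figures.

0.107 J

To just escape, total mechanical energy must reach zero at infinity: ½mv²_min + U = 0, so ½mv²_min = −U = |kQq|/r.
|U| = |kQq|/r = (8.99×10⁹ N·m²/C²)(6.16×10⁻⁶)(1.03×10⁻⁶)/(0.532) = 0.107 J.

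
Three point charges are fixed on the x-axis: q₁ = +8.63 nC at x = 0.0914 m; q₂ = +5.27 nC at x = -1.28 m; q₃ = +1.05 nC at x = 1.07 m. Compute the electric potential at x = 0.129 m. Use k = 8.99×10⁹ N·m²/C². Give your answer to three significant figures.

2110 V

Electric potential is a scalar, so the contributions from each charge add algebraically: V = Σ kqᵢ/rᵢ.
Distances from the field point to each charge: r₁ = 0.0376 m, r₂ = 1.41 m, r₃ = 0.941 m.
V = k[(8.63×10⁻⁹)/(0.0376) + (5.27×10⁻⁹)/(1.41) + (1.05×10⁻⁹)/(0.941)] = 2110 V.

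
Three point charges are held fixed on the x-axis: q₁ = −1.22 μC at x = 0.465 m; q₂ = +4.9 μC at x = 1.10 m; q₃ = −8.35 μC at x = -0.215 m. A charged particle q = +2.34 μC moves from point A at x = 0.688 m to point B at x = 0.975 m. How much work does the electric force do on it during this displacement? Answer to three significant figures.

-0.686 J

The work done by the electric force is W_field = −ΔU = −q(V_B − V_A) = q(V_A − V_B).
At A: distances to the source charges are 0.223 m, 0.412 m, 0.903 m; V_A = Σ kqᵢ/rᵢ = -2.54×10⁴ V.
At B: distances to the source charges are 0.510 m, 0.125 m, 1.19 m; V_B = Σ kqᵢ/rᵢ = 2.68×10⁵ V.
ΔV = V_B − V_A = 2.93×10⁵ V.
W_field = −qΔV = −(2.34×10⁻⁶ C)(2.93×10⁵ V) = -0.686 J.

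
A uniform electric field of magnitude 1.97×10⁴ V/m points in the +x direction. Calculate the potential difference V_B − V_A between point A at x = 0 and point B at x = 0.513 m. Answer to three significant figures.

-1.01×10⁴ V

In a uniform field, potential decreases in the direction of E: V_B − V_A = −E·Δx.
V_B − V_A = −(1.97×10⁴ V/m)(0.513 m) = -1.01×10⁴ V.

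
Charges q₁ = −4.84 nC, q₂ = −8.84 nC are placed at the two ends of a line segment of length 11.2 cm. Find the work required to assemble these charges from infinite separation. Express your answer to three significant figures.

The work to assemble the configuration equals its total potential energy, U = Σ kqᵢqⱼ/rᵢⱼ over all pairs.
The separation is r = 0.112 m.
U = (3.43×10⁻⁶) = 3.43×10⁻⁶ J.

3.43×10⁻⁶ J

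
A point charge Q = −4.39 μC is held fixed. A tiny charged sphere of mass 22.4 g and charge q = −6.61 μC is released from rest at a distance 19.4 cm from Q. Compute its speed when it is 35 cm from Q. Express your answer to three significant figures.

Only the electrostatic force acts, so mechanical energy is conserved: ½mv² = U₁ − U₂ = kQq(1/r₁ − 1/r₂).
U₁ − U₂ = (8.99×10⁹ N·m²/C²)(-4.39×10⁻⁶ C)(-6.61×10⁻⁶ C)(1/0.194 − 1/0.350) = 0.599 J.
v = √(2·0.599/0.0224) = 7.32 m/s.

7.32 m/s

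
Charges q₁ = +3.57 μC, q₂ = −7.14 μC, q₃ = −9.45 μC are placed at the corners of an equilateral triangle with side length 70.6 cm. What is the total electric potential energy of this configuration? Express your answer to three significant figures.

0.105 J

The work to assemble the configuration equals its total potential energy, U = Σ kqᵢqⱼ/rᵢⱼ over all pairs.
All three pair separations equal the side length, 0.706 m.
U = (-0.325) + (-0.430) + (0.859) = 0.105 J.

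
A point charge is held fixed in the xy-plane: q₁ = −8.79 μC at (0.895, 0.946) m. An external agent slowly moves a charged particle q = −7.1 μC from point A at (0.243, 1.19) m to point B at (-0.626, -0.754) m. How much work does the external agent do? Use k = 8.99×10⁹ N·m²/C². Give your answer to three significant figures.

-0.560 J

For quasistatic motion the external work equals the change in potential energy: W_ext = qΔV = q(V_B − V_A).
At A: distance to the source charge is 0.696 m; V_A = kq₁/r = -1.14×10⁵ V.
At B: distance to the source charge is 2.28 m; V_B = kq₁/r = -3.46×10⁴ V.
ΔV = V_B − V_A = 7.89×10⁴ V.
W_ext = qΔV = (-7.10×10⁻⁶ C)(7.89×10⁴ V) = -0.560 J.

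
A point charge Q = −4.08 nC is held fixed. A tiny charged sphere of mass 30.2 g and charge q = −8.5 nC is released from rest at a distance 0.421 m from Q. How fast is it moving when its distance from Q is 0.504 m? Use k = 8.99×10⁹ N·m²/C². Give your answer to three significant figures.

Only the electrostatic force acts, so mechanical energy is conserved: ½mv² = U₁ − U₂ = kQq(1/r₁ − 1/r₂).
U₁ − U₂ = (8.99×10⁹ N·m²/C²)(-4.08×10⁻⁹ C)(-8.50×10⁻⁹ C)(1/0.421 − 1/0.504) = 1.22×10⁻⁷ J.
v = √(2·1.22×10⁻⁷/0.0302) = 2.84×10⁻³ m/s.

2.84×10⁻³ m/s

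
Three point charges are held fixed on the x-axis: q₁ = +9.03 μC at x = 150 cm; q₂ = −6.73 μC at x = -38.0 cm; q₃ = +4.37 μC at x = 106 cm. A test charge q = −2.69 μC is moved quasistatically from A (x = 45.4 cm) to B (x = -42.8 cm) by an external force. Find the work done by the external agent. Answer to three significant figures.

For quasistatic motion the external work equals the change in potential energy: W_ext = qΔV = q(V_B − V_A).
At A: distances to the source charges are 1.05 m, 0.834 m, 0.606 m; V_A = Σ kqᵢ/rᵢ = 6.99×10⁴ V.
At B: distances to the source charges are 1.93 m, 0.0480 m, 1.49 m; V_B = Σ kqᵢ/rᵢ = -1.19×10⁶ V.
ΔV = V_B − V_A = -1.26×10⁶ V.
W_ext = qΔV = (-2.69×10⁻⁶ C)(-1.26×10⁶ V) = 3.39 J.

3.39 J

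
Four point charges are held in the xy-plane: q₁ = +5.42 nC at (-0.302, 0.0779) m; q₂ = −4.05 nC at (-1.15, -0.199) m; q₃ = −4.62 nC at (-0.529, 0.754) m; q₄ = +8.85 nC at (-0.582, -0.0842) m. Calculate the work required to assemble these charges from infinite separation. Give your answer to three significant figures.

The work to assemble the configuration equals its total potential energy, U = Σ kqᵢqⱼ/rᵢⱼ over all pairs.
Pair separations: r₁₂ = 0.892 m, r₁₃ = 0.713 m, r₁₄ = 0.324 m, r₂₃ = 1.14 m, r₂₄ = 0.579 m, r₃₄ = 0.840 m.
Summing all 6 pair terms gives U = -4.98×10⁻⁸ J.

-4.98×10⁻⁸ J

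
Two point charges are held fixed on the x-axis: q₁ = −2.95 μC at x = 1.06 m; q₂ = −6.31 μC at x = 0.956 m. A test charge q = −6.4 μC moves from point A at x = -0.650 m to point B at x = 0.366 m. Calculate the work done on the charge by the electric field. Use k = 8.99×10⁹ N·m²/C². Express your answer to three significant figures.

The work done by the electric force is W_field = −ΔU = −q(V_B − V_A) = q(V_A − V_B).
At A: distances to the source charges are 1.71 m, 1.61 m; V_A = Σ kqᵢ/rᵢ = -5.08×10⁴ V.
At B: distances to the source charges are 0.694 m, 0.590 m; V_B = Σ kqᵢ/rᵢ = -1.34×10⁵ V.
ΔV = V_B − V_A = -8.35×10⁴ V.
W_field = −qΔV = −(-6.40×10⁻⁶ C)(-8.35×10⁴ V) = -0.535 J.

-0.535 J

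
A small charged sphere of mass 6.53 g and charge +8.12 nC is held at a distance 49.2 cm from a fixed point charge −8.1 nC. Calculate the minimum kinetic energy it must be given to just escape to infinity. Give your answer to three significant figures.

To just escape, total mechanical energy must reach zero at infinity: ½mv²_min + U = 0, so ½mv²_min = −U = |kQq|/r.
|U| = |kQq|/r = (8.99×10⁹ N·m²/C²)(8.10×10⁻⁹)(8.12×10⁻⁹)/(0.492) = 1.20×10⁻⁶ J.

1.20×10⁻⁶ J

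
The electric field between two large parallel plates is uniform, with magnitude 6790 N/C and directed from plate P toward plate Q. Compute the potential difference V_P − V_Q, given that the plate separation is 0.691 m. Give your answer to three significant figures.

In a uniform field, potential decreases in the direction of E: ΔV = −E·d for a displacement d parallel to E.
Going from Q to P is a displacement of 0.691 m opposite to the field, so V_P − V_Q = +Ed = 4690 V.

4690 V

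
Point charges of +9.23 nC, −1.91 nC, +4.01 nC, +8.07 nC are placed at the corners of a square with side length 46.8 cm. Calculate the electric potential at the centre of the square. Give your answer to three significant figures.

Electric potential is a scalar, so the contributions from each charge add algebraically: V = Σ kqᵢ/rᵢ.
The distance from each corner to the centre is a√2/2 = 0.331 m.
V = k[(9.23×10⁻⁹)/(0.331) + (-1.91×10⁻⁹)/(0.331) + (4.01×10⁻⁹)/(0.331) + (8.07×10⁻⁹)/(0.331)] = 527 V.

527 V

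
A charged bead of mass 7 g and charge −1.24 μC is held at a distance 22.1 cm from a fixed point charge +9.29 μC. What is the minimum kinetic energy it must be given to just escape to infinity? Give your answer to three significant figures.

0.469 J

To just escape, total mechanical energy must reach zero at infinity: ½mv²_min + U = 0, so ½mv²_min = −U = |kQq|/r.
|U| = |kQq|/r = (8.99×10⁹ N·m²/C²)(9.29×10⁻⁶)(1.24×10⁻⁶)/(0.221) = 0.469 J.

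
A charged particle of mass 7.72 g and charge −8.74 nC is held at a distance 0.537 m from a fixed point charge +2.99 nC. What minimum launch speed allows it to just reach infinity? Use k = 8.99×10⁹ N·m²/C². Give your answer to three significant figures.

To just escape, total mechanical energy must reach zero at infinity: ½mv²_min + U = 0, so ½mv²_min = −U = |kQq|/r.
|U| = |kQq|/r = (8.99×10⁹ N·m²/C²)(2.99×10⁻⁹)(8.74×10⁻⁹)/(0.537) = 4.37×10⁻⁷ J.
v_min = √(2|U|/m) = √(2·4.37×10⁻⁷/7.72×10⁻³) = 0.0106 m/s.

0.0106 m/s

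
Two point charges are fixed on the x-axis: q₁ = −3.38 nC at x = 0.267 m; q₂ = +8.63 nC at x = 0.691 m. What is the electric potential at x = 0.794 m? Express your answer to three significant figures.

696 V

Electric potential is a scalar, so the contributions from each charge add algebraically: V = Σ kqᵢ/rᵢ.
Distances from the field point to each charge: r₁ = 0.527 m, r₂ = 0.103 m.
V = k[(-3.38×10⁻⁹)/(0.527) + (8.63×10⁻⁹)/(0.103)] = 696 V.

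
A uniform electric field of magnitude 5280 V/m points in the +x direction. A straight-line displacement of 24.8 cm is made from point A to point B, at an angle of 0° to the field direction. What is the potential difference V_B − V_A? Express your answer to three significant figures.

-1310 V

Only the component of displacement along E changes the potential: ΔV = −E·d·cosθ.
ΔV = −(5280 V/m)(0.248 m)cos0° = -1310 V.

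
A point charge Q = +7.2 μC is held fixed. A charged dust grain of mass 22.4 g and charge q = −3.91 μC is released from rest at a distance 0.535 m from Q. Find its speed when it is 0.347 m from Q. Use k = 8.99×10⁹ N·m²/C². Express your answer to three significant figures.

Only the electrostatic force acts, so mechanical energy is conserved: ½mv² = U₁ − U₂ = kQq(1/r₁ − 1/r₂).
U₁ − U₂ = (8.99×10⁹ N·m²/C²)(7.20×10⁻⁶ C)(-3.91×10⁻⁶ C)(1/0.535 − 1/0.347) = 0.256 J.
v = √(2·0.256/0.0224) = 4.78 m/s.

4.78 m/s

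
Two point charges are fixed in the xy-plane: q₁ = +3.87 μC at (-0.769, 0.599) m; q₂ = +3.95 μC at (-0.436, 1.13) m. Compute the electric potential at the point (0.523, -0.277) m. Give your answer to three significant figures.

4.31×10⁴ V

Electric potential is a scalar, so the contributions from each charge add algebraically: V = Σ kqᵢ/rᵢ.
Distances from the field point to each charge: r₁ = 1.56 m, r₂ = 1.70 m.
V = k[(3.87×10⁻⁶)/(1.56) + (3.95×10⁻⁶)/(1.70)] = 4.31×10⁴ V.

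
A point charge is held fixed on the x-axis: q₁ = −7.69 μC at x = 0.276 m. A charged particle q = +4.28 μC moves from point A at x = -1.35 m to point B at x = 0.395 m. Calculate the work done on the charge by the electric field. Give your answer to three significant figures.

The work done by the electric force is W_field = −ΔU = −q(V_B − V_A) = q(V_A − V_B).
At A: distance to the source charge is 1.63 m; V_A = kq₁/r = -4.25×10⁴ V.
At B: distance to the source charge is 0.119 m; V_B = kq₁/r = -5.81×10⁵ V.
ΔV = V_B − V_A = -5.38×10⁵ V.
W_field = −qΔV = −(4.28×10⁻⁶ C)(-5.38×10⁵ V) = 2.30 J.

2.30 J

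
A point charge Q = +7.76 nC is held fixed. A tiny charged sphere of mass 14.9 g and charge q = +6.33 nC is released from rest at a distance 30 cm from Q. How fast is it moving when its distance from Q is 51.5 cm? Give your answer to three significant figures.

Only the electrostatic force acts, so mechanical energy is conserved: ½mv² = U₁ − U₂ = kQq(1/r₁ − 1/r₂).
U₁ − U₂ = (8.99×10⁹ N·m²/C²)(7.76×10⁻⁹ C)(6.33×10⁻⁹ C)(1/0.300 − 1/0.515) = 6.15×10⁻⁷ J.
v = √(2·6.15×10⁻⁷/0.0149) = 9.08×10⁻³ m/s.

9.08×10⁻³ m/s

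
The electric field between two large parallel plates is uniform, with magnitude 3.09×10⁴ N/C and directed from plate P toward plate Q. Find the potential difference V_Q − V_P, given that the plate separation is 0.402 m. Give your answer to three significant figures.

In a uniform field, potential decreases in the direction of E: ΔV = −E·d for a displacement d parallel to E.
Going from P to Q is a displacement of 0.402 m along the field, so V_Q − V_P = −Ed = -1.24×10⁴ V.

-1.24×10⁴ V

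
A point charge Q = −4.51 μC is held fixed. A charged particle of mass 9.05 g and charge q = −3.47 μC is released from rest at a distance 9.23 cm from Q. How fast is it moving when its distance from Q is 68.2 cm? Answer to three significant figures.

Only the electrostatic force acts, so mechanical energy is conserved: ½mv² = U₁ − U₂ = kQq(1/r₁ − 1/r₂).
U₁ − U₂ = (8.99×10⁹ N·m²/C²)(-4.51×10⁻⁶ C)(-3.47×10⁻⁶ C)(1/0.0923 − 1/0.682) = 1.32 J.
v = √(2·1.32/9.05×10⁻³) = 17.1 m/s.

17.1 m/s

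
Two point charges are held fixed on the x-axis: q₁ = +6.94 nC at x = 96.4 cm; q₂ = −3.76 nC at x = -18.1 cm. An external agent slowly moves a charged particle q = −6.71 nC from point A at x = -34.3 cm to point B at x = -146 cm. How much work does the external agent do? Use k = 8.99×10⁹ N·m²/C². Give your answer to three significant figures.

For quasistatic motion the external work equals the change in potential energy: W_ext = qΔV = q(V_B − V_A).
At A: distances to the source charges are 1.31 m, 0.162 m; V_A = Σ kqᵢ/rᵢ = -161 V.
At B: distances to the source charges are 2.42 m, 1.28 m; V_B = Σ kqᵢ/rᵢ = -0.690 V.
ΔV = V_B − V_A = 160 V.
W_ext = qΔV = (-6.71×10⁻⁹ C)(160 V) = -1.08×10⁻⁶ J.

-1.08×10⁻⁶ J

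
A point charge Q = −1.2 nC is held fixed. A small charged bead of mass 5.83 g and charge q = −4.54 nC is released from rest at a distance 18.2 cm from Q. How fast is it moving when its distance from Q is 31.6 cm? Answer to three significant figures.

6.26×10⁻³ m/s

Only the electrostatic force acts, so mechanical energy is conserved: ½mv² = U₁ − U₂ = kQq(1/r₁ − 1/r₂).
U₁ − U₂ = (8.99×10⁹ N·m²/C²)(-1.20×10⁻⁹ C)(-4.54×10⁻⁹ C)(1/0.182 − 1/0.316) = 1.14×10⁻⁷ J.
v = √(2·1.14×10⁻⁷/5.83×10⁻³) = 6.26×10⁻³ m/s.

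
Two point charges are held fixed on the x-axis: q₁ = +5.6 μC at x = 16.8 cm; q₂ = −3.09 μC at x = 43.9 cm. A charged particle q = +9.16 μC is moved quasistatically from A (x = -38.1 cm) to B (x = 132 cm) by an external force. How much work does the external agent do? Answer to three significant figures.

For quasistatic motion the external work equals the change in potential energy: W_ext = qΔV = q(V_B − V_A).
At A: distances to the source charges are 0.549 m, 0.820 m; V_A = Σ kqᵢ/rᵢ = 5.78×10⁴ V.
At B: distances to the source charges are 1.15 m, 0.881 m; V_B = Σ kqᵢ/rᵢ = 1.22×10⁴ V.
ΔV = V_B − V_A = -4.57×10⁴ V.
W_ext = qΔV = (9.16×10⁻⁶ C)(-4.57×10⁴ V) = -0.418 J.

-0.418 J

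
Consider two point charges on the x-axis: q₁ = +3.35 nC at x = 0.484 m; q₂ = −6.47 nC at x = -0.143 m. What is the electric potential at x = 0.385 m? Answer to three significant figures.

194 V

The total potential is the scalar sum of each charge's contribution, V = Σ kqᵢ/rᵢ.
Distances from the field point to each charge: r₁ = 0.0990 m, r₂ = 0.528 m.
V = k[(3.35×10⁻⁹)/(0.0990) + (-6.47×10⁻⁹)/(0.528)] = 194 V.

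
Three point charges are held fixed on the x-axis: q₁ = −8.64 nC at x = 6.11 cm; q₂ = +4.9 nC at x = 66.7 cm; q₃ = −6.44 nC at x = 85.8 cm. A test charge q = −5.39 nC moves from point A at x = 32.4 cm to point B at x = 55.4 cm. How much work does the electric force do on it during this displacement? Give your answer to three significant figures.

1.71×10⁻⁶ J

The work done by the electric force is W_field = −ΔU = −q(V_B − V_A) = q(V_A − V_B).
At A: distances to the source charges are 0.263 m, 0.343 m, 0.534 m; V_A = Σ kqᵢ/rᵢ = -275 V.
At B: distances to the source charges are 0.493 m, 0.113 m, 0.304 m; V_B = Σ kqᵢ/rᵢ = 41.8 V.
ΔV = V_B − V_A = 317 V.
W_field = −qΔV = −(-5.39×10⁻⁹ C)(317 V) = 1.71×10⁻⁶ J.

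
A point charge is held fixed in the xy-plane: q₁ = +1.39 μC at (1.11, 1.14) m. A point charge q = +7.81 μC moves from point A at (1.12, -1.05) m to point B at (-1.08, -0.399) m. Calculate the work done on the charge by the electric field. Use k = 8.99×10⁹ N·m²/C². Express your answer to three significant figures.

The work done by the electric force is W_field = −ΔU = −q(V_B − V_A) = q(V_A − V_B).
At A: distance to the source charge is 2.19 m; V_A = kq₁/r = 5710 V.
At B: distance to the source charge is 2.68 m; V_B = kq₁/r = 4670 V.
ΔV = V_B − V_A = -1040 V.
W_field = −qΔV = −(7.81×10⁻⁶ C)(-1040 V) = 8.10×10⁻³ J.

8.10×10⁻³ J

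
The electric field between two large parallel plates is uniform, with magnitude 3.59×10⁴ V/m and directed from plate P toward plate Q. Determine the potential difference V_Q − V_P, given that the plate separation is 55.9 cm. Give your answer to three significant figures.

In a uniform field, potential decreases in the direction of E: ΔV = −E·d for a displacement d parallel to E.
Going from P to Q is a displacement of 55.9 cm along the field, so V_Q − V_P = −Ed = -2.01×10⁴ V.

-2.01×10⁴ V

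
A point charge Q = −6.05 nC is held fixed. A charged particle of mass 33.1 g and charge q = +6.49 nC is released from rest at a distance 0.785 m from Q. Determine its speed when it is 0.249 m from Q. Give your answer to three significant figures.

7.65×10⁻³ m/s

Only the electrostatic force acts, so mechanical energy is conserved: ½mv² = U₁ − U₂ = kQq(1/r₁ − 1/r₂).
U₁ − U₂ = (8.99×10⁹ N·m²/C²)(-6.05×10⁻⁹ C)(6.49×10⁻⁹ C)(1/0.785 − 1/0.249) = 9.68×10⁻⁷ J.
v = √(2·9.68×10⁻⁷/0.0331) = 7.65×10⁻³ m/s.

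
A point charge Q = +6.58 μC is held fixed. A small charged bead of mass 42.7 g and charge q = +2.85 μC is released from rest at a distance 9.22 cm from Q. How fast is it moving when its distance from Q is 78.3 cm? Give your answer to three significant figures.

Only the electrostatic force acts, so mechanical energy is conserved: ½mv² = U₁ − U₂ = kQq(1/r₁ − 1/r₂).
U₁ − U₂ = (8.99×10⁹ N·m²/C²)(6.58×10⁻⁶ C)(2.85×10⁻⁶ C)(1/0.0922 − 1/0.783) = 1.61 J.
v = √(2·1.61/0.0427) = 8.69 m/s.

8.69 m/s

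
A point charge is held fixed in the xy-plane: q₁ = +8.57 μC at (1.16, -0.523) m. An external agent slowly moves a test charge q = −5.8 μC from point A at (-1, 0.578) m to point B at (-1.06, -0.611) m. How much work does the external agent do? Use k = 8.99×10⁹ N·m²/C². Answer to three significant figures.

-0.0168 J

For quasistatic motion the external work equals the change in potential energy: W_ext = qΔV = q(V_B − V_A).
At A: distance to the source charge is 2.42 m; V_A = kq₁/r = 3.18×10⁴ V.
At B: distance to the source charge is 2.22 m; V_B = kq₁/r = 3.47×10⁴ V.
ΔV = V_B − V_A = 2900 V.
W_ext = qΔV = (-5.80×10⁻⁶ C)(2900 V) = -0.0168 J.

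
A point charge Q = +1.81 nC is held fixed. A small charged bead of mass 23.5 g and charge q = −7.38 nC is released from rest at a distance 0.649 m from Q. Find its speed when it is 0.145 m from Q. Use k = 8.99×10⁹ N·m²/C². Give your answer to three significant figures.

7.40×10⁻³ m/s

Only the electrostatic force acts, so mechanical energy is conserved: ½mv² = U₁ − U₂ = kQq(1/r₁ − 1/r₂).
U₁ − U₂ = (8.99×10⁹ N·m²/C²)(1.81×10⁻⁹ C)(-7.38×10⁻⁹ C)(1/0.649 − 1/0.145) = 6.43×10⁻⁷ J.
v = √(2·6.43×10⁻⁷/0.0235) = 7.40×10⁻³ m/s.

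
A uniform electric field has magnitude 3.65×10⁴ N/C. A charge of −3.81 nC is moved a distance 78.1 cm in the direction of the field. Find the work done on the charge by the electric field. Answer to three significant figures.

The potential change for a displacement 78.1 cm in the direction of the field is ΔV = −Ed = -2.85×10⁴ V.
W_field = −qΔV = -1.09×10⁻⁴ J.

-1.09×10⁻⁴ J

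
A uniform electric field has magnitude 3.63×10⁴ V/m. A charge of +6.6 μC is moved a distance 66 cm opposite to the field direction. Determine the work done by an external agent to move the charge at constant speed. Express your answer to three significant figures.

The potential change for a displacement 66 cm opposite to the field direction is ΔV = +Ed = 2.40×10⁴ V.
W_ext = qΔV = 0.158 J.

0.158 J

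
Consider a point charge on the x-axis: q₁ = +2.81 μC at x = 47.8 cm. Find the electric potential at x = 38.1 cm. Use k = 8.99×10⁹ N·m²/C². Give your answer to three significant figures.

Electric potential is a scalar, so the contributions from each charge add algebraically: V = Σ kqᵢ/rᵢ.
V = k[(2.81×10⁻⁶)/(0.0970)] = 2.60×10⁵ V.

2.60×10⁵ V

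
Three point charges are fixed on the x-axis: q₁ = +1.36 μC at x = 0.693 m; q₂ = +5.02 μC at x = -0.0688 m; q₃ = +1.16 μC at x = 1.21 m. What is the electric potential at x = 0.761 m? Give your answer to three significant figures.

2.57×10⁵ V

Electric potential is a scalar, so the contributions from each charge add algebraically: V = Σ kqᵢ/rᵢ.
Distances from the field point to each charge: r₁ = 0.0680 m, r₂ = 0.830 m, r₃ = 0.449 m.
V = k[(1.36×10⁻⁶)/(0.0680) + (5.02×10⁻⁶)/(0.830) + (1.16×10⁻⁶)/(0.449)] = 2.57×10⁵ V.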